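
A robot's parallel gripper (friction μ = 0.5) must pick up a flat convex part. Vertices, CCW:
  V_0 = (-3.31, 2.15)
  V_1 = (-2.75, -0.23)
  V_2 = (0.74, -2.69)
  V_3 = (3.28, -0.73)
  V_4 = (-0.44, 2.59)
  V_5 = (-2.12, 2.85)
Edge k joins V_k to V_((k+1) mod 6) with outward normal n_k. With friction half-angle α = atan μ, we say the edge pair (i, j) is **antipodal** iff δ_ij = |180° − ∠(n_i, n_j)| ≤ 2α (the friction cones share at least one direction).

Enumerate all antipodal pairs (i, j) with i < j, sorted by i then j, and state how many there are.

α = atan 0.5 = 26.57°;  2α = 53.13°
n_0 = (-0.9734, -0.2290)
n_1 = (-0.5761, -0.8174)
n_2 = (+0.6109, -0.7917)
n_3 = (+0.6659, +0.7461)
n_4 = (+0.1529, +0.9882)
n_5 = (-0.5070, +0.8619)
  (0,1): δ = 138.42°  ·
  (0,2): δ = 65.58°  ·
  (0,3): δ = 35.01°  ✓
  (0,4): δ = 67.96°  ·
  (0,5): δ = 107.23°  ·
  (1,2): δ = 107.17°  ·
  (1,3): δ = 6.57°  ✓
  (1,4): δ = 26.38°  ✓
  (1,5): δ = 65.64°  ·
  (2,3): δ = 79.40°  ·
  (2,4): δ = 46.45°  ✓
  (2,5): δ = 7.19°  ✓
  (3,4): δ = 147.05°  ·
  (3,5): δ = 107.79°  ·
  (4,5): δ = 140.74°  ·
antipodal pairs: 5

count = 5; pairs: (0,3), (1,3), (1,4), (2,4), (2,5)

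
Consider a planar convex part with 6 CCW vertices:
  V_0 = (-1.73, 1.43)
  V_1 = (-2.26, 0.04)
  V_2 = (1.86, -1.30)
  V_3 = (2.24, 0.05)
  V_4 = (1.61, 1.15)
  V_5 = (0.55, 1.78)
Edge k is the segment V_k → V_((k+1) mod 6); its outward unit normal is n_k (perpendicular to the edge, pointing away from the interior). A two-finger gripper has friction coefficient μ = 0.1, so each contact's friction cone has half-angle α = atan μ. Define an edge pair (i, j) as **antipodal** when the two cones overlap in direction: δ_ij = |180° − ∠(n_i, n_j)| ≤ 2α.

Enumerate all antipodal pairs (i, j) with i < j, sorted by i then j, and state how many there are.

α = atan 0.1 = 5.71°;  2α = 11.42°
n_0 = (-0.9344, +0.3563)
n_1 = (-0.3093, -0.9510)
n_2 = (+0.9626, -0.2710)
n_3 = (+0.8678, +0.4970)
n_4 = (+0.5109, +0.8596)
n_5 = (-0.1517, +0.9884)
  (0,1): δ = 87.15°  ·
  (0,2): δ = 5.15°  ✓
  (0,3): δ = 50.67°  ·
  (0,4): δ = 80.15°  ·
  (0,5): δ = 119.60°  ·
  (1,2): δ = 87.70°  ·
  (1,3): δ = 42.18°  ·
  (1,4): δ = 12.71°  ·
  (1,5): δ = 26.74°  ·
  (2,3): δ = 134.48°  ·
  (2,4): δ = 105.00°  ·
  (2,5): δ = 65.55°  ·
  (3,4): δ = 150.53°  ·
  (3,5): δ = 111.07°  ·
  (4,5): δ = 140.55°  ·
antipodal pairs: 1

count = 1; pairs: (0,2)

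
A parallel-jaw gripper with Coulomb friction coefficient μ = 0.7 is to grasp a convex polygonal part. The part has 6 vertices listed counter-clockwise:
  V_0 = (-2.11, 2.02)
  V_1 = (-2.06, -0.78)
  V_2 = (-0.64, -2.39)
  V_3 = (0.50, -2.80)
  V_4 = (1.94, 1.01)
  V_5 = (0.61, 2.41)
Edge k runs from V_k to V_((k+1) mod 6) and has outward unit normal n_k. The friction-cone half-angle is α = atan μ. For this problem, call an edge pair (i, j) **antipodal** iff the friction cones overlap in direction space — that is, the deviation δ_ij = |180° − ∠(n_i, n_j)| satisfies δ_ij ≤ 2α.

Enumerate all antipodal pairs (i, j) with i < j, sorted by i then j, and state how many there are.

α = atan 0.7 = 34.99°;  2α = 69.98°
n_0 = (-0.9998, -0.0179)
n_1 = (-0.7500, -0.6615)
n_2 = (-0.3384, -0.9410)
n_3 = (+0.9354, -0.3535)
n_4 = (+0.7250, +0.6887)
n_5 = (-0.1419, +0.9899)
  (0,1): δ = 139.61°  ·
  (0,2): δ = 110.80°  ·
  (0,3): δ = 21.73°  ✓
  (0,4): δ = 42.51°  ✓
  (0,5): δ = 97.14°  ·
  (1,2): δ = 151.19°  ·
  (1,3): δ = 62.12°  ✓
  (1,4): δ = 2.12°  ✓
  (1,5): δ = 56.75°  ✓
  (2,3): δ = 90.92°  ·
  (2,4): δ = 26.69°  ✓
  (2,5): δ = 27.94°  ✓
  (3,4): δ = 115.76°  ·
  (3,5): δ = 61.14°  ✓
  (4,5): δ = 125.37°  ·
antipodal pairs: 8

count = 8; pairs: (0,3), (0,4), (1,3), (1,4), (1,5), (2,4), (2,5), (3,5)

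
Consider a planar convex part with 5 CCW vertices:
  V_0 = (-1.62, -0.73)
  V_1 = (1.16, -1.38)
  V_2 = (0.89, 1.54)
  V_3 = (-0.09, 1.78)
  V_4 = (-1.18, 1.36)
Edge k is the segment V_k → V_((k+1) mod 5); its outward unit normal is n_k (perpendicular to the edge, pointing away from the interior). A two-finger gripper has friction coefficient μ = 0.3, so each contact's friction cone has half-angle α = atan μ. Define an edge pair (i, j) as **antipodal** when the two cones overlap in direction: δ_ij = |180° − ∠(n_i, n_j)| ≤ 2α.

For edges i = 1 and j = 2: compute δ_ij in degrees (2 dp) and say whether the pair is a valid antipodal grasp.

α = atan 0.3 = 16.70°;  2α = 33.40°
edge 1: e_1 = (-0.27, +2.92);  n_1 = (+0.9958, +0.0921)
edge 2: e_2 = (-0.98, +0.24);  n_2 = (+0.2379, +0.9713)
∠(n_1, n_2) = 70.96°
δ = |180° − 70.96°| = 109.04°
109.04° > 2α = 33.40°  →  invalid

δ = 109.04°, invalid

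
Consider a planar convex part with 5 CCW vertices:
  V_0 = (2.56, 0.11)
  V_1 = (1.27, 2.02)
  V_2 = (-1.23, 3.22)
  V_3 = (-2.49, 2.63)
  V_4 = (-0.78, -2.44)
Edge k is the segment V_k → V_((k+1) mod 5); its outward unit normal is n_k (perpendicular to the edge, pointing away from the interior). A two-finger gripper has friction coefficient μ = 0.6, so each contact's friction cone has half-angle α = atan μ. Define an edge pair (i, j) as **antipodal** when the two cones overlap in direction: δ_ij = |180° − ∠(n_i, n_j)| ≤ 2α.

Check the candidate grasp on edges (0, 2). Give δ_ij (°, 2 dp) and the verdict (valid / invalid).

α = atan 0.6 = 30.96°;  2α = 61.93°
edge 0: e_0 = (-1.29, +1.91);  n_0 = (+0.8287, +0.5597)
edge 2: e_2 = (-1.26, -0.59);  n_2 = (-0.4241, +0.9056)
∠(n_0, n_2) = 81.06°
δ = |180° − 81.06°| = 98.94°
98.94° > 2α = 61.93°  →  invalid

δ = 98.94°, invalid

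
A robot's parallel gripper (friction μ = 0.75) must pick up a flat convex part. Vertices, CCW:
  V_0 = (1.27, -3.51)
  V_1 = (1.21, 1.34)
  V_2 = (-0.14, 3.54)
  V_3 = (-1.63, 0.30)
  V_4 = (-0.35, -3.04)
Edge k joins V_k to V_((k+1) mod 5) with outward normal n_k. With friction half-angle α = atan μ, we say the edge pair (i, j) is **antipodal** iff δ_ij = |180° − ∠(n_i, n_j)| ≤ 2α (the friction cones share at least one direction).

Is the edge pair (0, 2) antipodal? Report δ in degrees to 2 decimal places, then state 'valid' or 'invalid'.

δ = 25.41°, valid

α = atan 0.75 = 36.87°;  2α = 73.74°
edge 0: e_0 = (-0.06, +4.85);  n_0 = (+0.9999, +0.0124)
edge 2: e_2 = (-1.49, -3.24);  n_2 = (-0.9085, +0.4178)
∠(n_0, n_2) = 154.59°
δ = |180° − 154.59°| = 25.41°
25.41° ≤ 2α = 73.74°  →  valid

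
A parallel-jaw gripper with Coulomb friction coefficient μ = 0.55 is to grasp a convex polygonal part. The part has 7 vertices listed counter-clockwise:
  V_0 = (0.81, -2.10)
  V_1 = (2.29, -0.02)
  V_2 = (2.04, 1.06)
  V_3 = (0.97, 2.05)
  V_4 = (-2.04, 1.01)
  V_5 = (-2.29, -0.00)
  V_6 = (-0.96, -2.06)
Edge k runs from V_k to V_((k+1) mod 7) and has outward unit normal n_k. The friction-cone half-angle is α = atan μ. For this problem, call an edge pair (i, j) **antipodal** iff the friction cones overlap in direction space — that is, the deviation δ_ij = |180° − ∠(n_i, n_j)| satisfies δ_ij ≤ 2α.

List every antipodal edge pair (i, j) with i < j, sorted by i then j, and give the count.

count = 7; pairs: (0,3), (0,4), (1,4), (1,5), (2,5), (2,6), (3,6)

α = atan 0.55 = 28.81°;  2α = 57.62°
n_0 = (+0.8148, -0.5798)
n_1 = (+0.9742, +0.2255)
n_2 = (+0.6791, +0.7340)
n_3 = (-0.3266, +0.9452)
n_4 = (-0.9707, +0.2403)
n_5 = (-0.8401, -0.5424)
n_6 = (-0.0226, -0.9997)
  (0,1): δ = 131.53°  ·
  (0,2): δ = 97.34°  ·
  (0,3): δ = 35.51°  ✓
  (0,4): δ = 21.53°  ✓
  (0,5): δ = 68.28°  ·
  (0,6): δ = 124.14°  ·
  (1,2): δ = 145.81°  ·
  (1,3): δ = 83.97°  ·
  (1,4): δ = 26.94°  ✓
  (1,5): δ = 19.81°  ✓
  (1,6): δ = 75.67°  ·
  (2,3): δ = 118.16°  ·
  (2,4): δ = 61.13°  ·
  (2,5): δ = 14.38°  ✓
  (2,6): δ = 41.48°  ✓
  (3,4): δ = 122.96°  ·
  (3,5): δ = 76.21°  ·
  (3,6): δ = 20.36°  ✓
  (4,5): δ = 133.25°  ·
  (4,6): δ = 77.39°  ·
  (5,6): δ = 124.14°  ·
antipodal pairs: 7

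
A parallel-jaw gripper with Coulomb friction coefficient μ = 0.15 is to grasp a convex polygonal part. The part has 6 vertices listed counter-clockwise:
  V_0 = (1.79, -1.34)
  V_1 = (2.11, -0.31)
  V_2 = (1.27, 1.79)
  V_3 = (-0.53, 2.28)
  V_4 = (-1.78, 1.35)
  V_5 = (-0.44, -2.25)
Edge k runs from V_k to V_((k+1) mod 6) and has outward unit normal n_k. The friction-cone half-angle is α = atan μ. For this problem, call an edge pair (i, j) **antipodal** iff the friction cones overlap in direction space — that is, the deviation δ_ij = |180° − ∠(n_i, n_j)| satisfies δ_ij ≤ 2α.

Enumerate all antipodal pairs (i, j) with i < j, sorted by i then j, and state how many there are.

count = 2; pairs: (1,4), (3,5)

α = atan 0.15 = 8.53°;  2α = 17.06°
n_0 = (+0.9550, -0.2967)
n_1 = (+0.9285, +0.3714)
n_2 = (+0.2627, +0.9649)
n_3 = (-0.5969, +0.8023)
n_4 = (-0.9372, -0.3488)
n_5 = (+0.3778, -0.9259)
  (0,1): δ = 140.94°  ·
  (0,2): δ = 87.97°  ·
  (0,3): δ = 36.09°  ·
  (0,4): δ = 37.68°  ·
  (0,5): δ = 129.46°  ·
  (1,2): δ = 127.03°  ·
  (1,3): δ = 75.15°  ·
  (1,4): δ = 1.39°  ✓
  (1,5): δ = 90.40°  ·
  (2,3): δ = 128.12°  ·
  (2,4): δ = 54.36°  ·
  (2,5): δ = 37.43°  ·
  (3,4): δ = 106.23°  ·
  (3,5): δ = 14.45°  ✓
  (4,5): δ = 88.22°  ·
antipodal pairs: 2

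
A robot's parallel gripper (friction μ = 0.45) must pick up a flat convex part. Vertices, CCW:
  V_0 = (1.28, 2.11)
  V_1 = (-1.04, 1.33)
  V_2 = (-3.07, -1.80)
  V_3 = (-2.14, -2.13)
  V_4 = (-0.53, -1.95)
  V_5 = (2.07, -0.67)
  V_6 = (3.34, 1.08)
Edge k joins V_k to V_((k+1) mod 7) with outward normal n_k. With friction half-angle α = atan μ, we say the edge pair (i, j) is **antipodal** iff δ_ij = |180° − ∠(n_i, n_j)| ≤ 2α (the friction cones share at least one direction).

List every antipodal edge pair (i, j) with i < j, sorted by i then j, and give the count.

count = 8; pairs: (0,2), (0,3), (0,4), (0,5), (1,4), (1,5), (2,6), (3,6)

α = atan 0.45 = 24.23°;  2α = 48.46°
n_0 = (-0.3187, +0.9479)
n_1 = (-0.8390, +0.5441)
n_2 = (-0.3344, -0.9424)
n_3 = (+0.1111, -0.9938)
n_4 = (+0.4417, -0.8972)
n_5 = (+0.8093, -0.5873)
n_6 = (+0.4472, +0.8944)
  (0,1): δ = 141.55°  ·
  (0,2): δ = 38.12°  ✓
  (0,3): δ = 12.20°  ✓
  (0,4): δ = 7.63°  ✓
  (0,5): δ = 35.45°  ✓
  (0,6): δ = 134.85°  ·
  (1,2): δ = 76.57°  ·
  (1,3): δ = 50.65°  ·
  (1,4): δ = 30.82°  ✓
  (1,5): δ = 3.00°  ✓
  (1,6): δ = 96.40°  ·
  (2,3): δ = 154.08°  ·
  (2,4): δ = 134.25°  ·
  (2,5): δ = 106.43°  ·
  (2,6): δ = 7.03°  ✓
  (3,4): δ = 160.17°  ·
  (3,5): δ = 132.35°  ·
  (3,6): δ = 32.94°  ✓
  (4,5): δ = 152.18°  ·
  (4,6): δ = 52.78°  ·
  (5,6): δ = 80.60°  ·
antipodal pairs: 8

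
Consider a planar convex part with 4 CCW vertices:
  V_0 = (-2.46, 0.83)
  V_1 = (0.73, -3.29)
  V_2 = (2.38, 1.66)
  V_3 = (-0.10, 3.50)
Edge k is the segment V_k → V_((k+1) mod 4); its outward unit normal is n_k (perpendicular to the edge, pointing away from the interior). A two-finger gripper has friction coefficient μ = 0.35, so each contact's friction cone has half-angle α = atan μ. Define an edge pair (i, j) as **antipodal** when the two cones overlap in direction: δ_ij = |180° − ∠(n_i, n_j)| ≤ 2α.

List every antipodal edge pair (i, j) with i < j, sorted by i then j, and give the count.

α = atan 0.35 = 19.29°;  2α = 38.58°
n_0 = (-0.7907, -0.6122)
n_1 = (+0.9487, -0.3162)
n_2 = (+0.5958, +0.8031)
n_3 = (-0.7493, +0.6623)
  (0,1): δ = 56.18°  ·
  (0,2): δ = 15.68°  ✓
  (0,3): δ = 100.78°  ·
  (1,2): δ = 108.14°  ·
  (1,3): δ = 23.04°  ✓
  (2,3): δ = 94.90°  ·
antipodal pairs: 2

count = 2; pairs: (0,2), (1,3)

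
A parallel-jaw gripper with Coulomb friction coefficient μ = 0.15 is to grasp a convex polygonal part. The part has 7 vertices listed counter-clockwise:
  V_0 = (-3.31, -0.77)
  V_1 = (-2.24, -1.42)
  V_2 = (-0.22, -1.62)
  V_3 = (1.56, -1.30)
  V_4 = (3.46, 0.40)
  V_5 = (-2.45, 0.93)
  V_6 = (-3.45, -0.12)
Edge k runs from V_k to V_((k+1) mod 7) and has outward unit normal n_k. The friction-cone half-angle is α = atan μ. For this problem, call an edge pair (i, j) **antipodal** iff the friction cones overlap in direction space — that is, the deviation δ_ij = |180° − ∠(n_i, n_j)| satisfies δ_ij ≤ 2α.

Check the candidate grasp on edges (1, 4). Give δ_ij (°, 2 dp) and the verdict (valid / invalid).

α = atan 0.15 = 8.53°;  2α = 17.06°
edge 1: e_1 = (+2.02, -0.20);  n_1 = (-0.0985, -0.9951)
edge 4: e_4 = (-5.91, +0.53);  n_4 = (+0.0893, +0.9960)
∠(n_1, n_4) = 179.47°
δ = |180° − 179.47°| = 0.53°
0.53° ≤ 2α = 17.06°  →  valid

δ = 0.53°, valid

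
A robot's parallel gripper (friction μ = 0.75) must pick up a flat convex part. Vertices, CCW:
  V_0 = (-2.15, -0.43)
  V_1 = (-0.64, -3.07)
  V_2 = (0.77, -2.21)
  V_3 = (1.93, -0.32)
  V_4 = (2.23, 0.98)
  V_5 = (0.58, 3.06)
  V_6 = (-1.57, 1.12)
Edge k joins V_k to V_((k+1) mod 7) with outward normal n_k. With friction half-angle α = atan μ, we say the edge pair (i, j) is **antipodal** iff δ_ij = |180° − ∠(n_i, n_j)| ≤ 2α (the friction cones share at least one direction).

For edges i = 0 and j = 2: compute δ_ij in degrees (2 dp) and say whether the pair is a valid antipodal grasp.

α = atan 0.75 = 36.87°;  2α = 73.74°
edge 0: e_0 = (+1.51, -2.64);  n_0 = (-0.8680, -0.4965)
edge 2: e_2 = (+1.16, +1.89);  n_2 = (+0.8523, -0.5231)
∠(n_0, n_2) = 118.69°
δ = |180° − 118.69°| = 61.31°
61.31° ≤ 2α = 73.74°  →  valid

δ = 61.31°, valid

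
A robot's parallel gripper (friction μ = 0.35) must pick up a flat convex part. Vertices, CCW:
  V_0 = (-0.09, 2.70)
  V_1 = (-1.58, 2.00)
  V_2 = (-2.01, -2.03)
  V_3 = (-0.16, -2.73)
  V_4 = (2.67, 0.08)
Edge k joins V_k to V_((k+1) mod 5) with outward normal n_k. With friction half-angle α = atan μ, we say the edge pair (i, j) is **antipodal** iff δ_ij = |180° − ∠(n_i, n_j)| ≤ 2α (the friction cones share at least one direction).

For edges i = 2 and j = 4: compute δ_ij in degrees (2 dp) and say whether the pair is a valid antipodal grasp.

δ = 22.78°, valid

α = atan 0.35 = 19.29°;  2α = 38.58°
edge 2: e_2 = (+1.85, -0.70);  n_2 = (-0.3539, -0.9353)
edge 4: e_4 = (-2.76, +2.62);  n_4 = (+0.6885, +0.7253)
∠(n_2, n_4) = 157.22°
δ = |180° − 157.22°| = 22.78°
22.78° ≤ 2α = 38.58°  →  valid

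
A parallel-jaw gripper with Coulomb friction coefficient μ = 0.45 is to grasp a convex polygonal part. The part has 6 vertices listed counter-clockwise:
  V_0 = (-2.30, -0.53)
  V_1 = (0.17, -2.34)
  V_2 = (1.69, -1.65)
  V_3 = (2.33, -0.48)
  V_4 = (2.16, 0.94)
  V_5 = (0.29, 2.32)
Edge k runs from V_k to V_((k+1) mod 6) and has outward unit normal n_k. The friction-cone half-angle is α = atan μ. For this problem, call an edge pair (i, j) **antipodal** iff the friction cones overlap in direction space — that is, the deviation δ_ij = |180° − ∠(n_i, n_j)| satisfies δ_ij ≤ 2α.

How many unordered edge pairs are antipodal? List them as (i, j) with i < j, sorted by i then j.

α = atan 0.45 = 24.23°;  2α = 48.46°
n_0 = (-0.5911, -0.8066)
n_1 = (+0.4134, -0.9106)
n_2 = (+0.8773, -0.4799)
n_3 = (+0.9929, +0.1189)
n_4 = (+0.5938, +0.8046)
n_5 = (-0.7401, +0.6725)
  (0,1): δ = 119.35°  ·
  (0,2): δ = 82.45°  ·
  (0,3): δ = 46.94°  ✓
  (0,4): δ = 0.19°  ✓
  (0,5): δ = 83.97°  ·
  (1,2): δ = 143.09°  ·
  (1,3): δ = 107.59°  ·
  (1,4): δ = 60.84°  ·
  (1,5): δ = 23.32°  ✓
  (2,3): δ = 144.49°  ·
  (2,4): δ = 97.75°  ·
  (2,5): δ = 13.58°  ✓
  (3,4): δ = 133.25°  ·
  (3,5): δ = 49.09°  ·
  (4,5): δ = 95.84°  ·
antipodal pairs: 4

count = 4; pairs: (0,3), (0,4), (1,5), (2,5)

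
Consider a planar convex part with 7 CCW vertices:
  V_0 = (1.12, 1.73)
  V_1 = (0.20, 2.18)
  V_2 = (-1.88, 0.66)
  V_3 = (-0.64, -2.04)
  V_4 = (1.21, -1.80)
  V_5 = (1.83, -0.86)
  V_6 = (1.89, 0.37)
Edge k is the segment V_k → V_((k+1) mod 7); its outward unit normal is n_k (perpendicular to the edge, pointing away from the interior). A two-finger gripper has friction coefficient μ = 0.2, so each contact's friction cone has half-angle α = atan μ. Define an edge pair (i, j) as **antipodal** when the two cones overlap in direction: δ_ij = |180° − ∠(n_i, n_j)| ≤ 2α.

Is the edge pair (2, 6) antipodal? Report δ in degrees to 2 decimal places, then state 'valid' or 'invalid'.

α = atan 0.2 = 11.31°;  2α = 22.62°
edge 2: e_2 = (+1.24, -2.70);  n_2 = (-0.9087, -0.4173)
edge 6: e_6 = (-0.77, +1.36);  n_6 = (+0.8702, +0.4927)
∠(n_2, n_6) = 175.15°
δ = |180° − 175.15°| = 4.85°
4.85° ≤ 2α = 22.62°  →  valid

δ = 4.85°, valid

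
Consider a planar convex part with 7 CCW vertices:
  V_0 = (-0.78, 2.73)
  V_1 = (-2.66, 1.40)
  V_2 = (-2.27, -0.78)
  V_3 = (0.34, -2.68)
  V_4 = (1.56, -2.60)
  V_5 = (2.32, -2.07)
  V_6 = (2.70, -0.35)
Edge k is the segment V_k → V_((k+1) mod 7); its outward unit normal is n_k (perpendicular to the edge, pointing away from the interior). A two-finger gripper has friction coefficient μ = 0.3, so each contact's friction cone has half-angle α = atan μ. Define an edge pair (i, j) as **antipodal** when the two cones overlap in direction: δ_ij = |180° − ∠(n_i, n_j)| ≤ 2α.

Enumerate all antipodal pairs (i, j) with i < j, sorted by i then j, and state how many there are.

count = 4; pairs: (0,3), (0,4), (1,5), (2,6)

α = atan 0.3 = 16.70°;  2α = 33.40°
n_0 = (-0.5775, +0.8164)
n_1 = (-0.9844, -0.1761)
n_2 = (-0.5885, -0.8085)
n_3 = (+0.0654, -0.9979)
n_4 = (+0.5720, -0.8202)
n_5 = (+0.9765, -0.2157)
n_6 = (+0.6628, +0.7488)
  (0,1): δ = 115.13°  ·
  (0,2): δ = 71.33°  ·
  (0,3): δ = 31.53°  ✓
  (0,4): δ = 0.39°  ✓
  (0,5): δ = 42.26°  ·
  (0,6): δ = 103.21°  ·
  (1,2): δ = 136.20°  ·
  (1,3): δ = 96.39°  ·
  (1,4): δ = 65.25°  ·
  (1,5): δ = 22.60°  ✓
  (1,6): δ = 38.35°  ·
  (2,3): δ = 140.19°  ·
  (2,4): δ = 109.06°  ·
  (2,5): δ = 66.40°  ·
  (2,6): δ = 5.46°  ✓
  (3,4): δ = 148.86°  ·
  (3,5): δ = 106.21°  ·
  (3,6): δ = 45.26°  ·
  (4,5): δ = 137.35°  ·
  (4,6): δ = 76.40°  ·
  (5,6): δ = 119.05°  ·
antipodal pairs: 4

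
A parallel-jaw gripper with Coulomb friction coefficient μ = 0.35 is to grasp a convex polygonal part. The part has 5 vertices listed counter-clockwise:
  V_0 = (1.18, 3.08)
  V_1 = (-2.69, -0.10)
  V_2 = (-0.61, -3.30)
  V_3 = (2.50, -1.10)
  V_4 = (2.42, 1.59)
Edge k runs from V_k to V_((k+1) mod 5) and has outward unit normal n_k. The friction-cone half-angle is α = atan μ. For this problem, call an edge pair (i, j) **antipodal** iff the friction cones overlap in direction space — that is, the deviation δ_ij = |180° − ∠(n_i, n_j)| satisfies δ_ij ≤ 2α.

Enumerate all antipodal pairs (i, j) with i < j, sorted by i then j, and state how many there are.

count = 3; pairs: (0,2), (1,3), (1,4)

α = atan 0.35 = 19.29°;  2α = 38.58°
n_0 = (-0.6349, +0.7726)
n_1 = (-0.8384, -0.5450)
n_2 = (+0.5775, -0.8164)
n_3 = (+0.9996, +0.0297)
n_4 = (+0.7686, +0.6397)
  (0,1): δ = 96.39°  ·
  (0,2): δ = 4.13°  ✓
  (0,3): δ = 52.29°  ·
  (0,4): δ = 90.36°  ·
  (1,2): δ = 87.75°  ·
  (1,3): δ = 31.32°  ✓
  (1,4): δ = 6.74°  ✓
  (2,3): δ = 123.57°  ·
  (2,4): δ = 85.51°  ·
  (3,4): δ = 141.94°  ·
antipodal pairs: 3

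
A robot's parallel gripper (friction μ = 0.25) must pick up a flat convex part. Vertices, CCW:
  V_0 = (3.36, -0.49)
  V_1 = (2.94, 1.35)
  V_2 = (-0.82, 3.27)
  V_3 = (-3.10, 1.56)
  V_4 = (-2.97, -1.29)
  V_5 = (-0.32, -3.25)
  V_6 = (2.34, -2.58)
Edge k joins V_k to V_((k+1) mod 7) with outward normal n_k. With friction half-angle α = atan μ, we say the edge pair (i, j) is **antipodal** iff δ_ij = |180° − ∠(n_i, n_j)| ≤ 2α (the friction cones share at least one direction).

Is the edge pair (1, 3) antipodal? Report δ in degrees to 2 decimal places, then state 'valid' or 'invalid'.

δ = 60.34°, invalid

α = atan 0.25 = 14.04°;  2α = 28.07°
edge 1: e_1 = (-3.76, +1.92);  n_1 = (+0.4548, +0.8906)
edge 3: e_3 = (+0.13, -2.85);  n_3 = (-0.9990, -0.0456)
∠(n_1, n_3) = 119.66°
δ = |180° − 119.66°| = 60.34°
60.34° > 2α = 28.07°  →  invalid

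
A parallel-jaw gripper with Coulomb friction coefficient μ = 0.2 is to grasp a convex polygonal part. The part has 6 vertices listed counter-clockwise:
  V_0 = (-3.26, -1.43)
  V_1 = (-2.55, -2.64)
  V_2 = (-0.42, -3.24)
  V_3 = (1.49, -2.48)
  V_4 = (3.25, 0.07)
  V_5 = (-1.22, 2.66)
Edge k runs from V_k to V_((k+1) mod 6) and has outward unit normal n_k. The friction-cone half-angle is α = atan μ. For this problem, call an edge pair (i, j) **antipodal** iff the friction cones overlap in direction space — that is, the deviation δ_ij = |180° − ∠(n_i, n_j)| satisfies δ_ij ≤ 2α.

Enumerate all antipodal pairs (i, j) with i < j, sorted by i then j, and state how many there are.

α = atan 0.2 = 11.31°;  2α = 22.62°
n_0 = (-0.8625, -0.5061)
n_1 = (-0.2711, -0.9625)
n_2 = (+0.3697, -0.9291)
n_3 = (+0.8230, -0.5680)
n_4 = (+0.5013, +0.8652)
n_5 = (-0.8949, +0.4463)
  (0,1): δ = 136.14°  ·
  (0,2): δ = 98.71°  ·
  (0,3): δ = 65.02°  ·
  (0,4): δ = 29.51°  ·
  (0,5): δ = 123.09°  ·
  (1,2): δ = 142.57°  ·
  (1,3): δ = 108.88°  ·
  (1,4): δ = 14.36°  ✓
  (1,5): δ = 79.22°  ·
  (2,3): δ = 146.31°  ·
  (2,4): δ = 51.79°  ·
  (2,5): δ = 41.79°  ·
  (3,4): δ = 85.48°  ·
  (3,5): δ = 8.10°  ✓
  (4,5): δ = 86.42°  ·
antipodal pairs: 2

count = 2; pairs: (1,4), (3,5)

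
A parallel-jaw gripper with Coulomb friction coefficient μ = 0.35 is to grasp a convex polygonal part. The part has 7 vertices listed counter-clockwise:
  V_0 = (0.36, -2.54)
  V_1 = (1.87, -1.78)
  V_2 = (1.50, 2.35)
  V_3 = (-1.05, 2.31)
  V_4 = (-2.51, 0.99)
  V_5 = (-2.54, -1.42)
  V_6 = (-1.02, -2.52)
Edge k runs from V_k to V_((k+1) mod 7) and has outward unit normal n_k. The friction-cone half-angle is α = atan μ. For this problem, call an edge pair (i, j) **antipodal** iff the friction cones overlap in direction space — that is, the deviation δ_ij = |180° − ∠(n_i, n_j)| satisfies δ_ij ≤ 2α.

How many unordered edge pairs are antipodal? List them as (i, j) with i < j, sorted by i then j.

α = atan 0.35 = 19.29°;  2α = 38.58°
n_0 = (+0.4496, -0.8932)
n_1 = (+0.9960, +0.0892)
n_2 = (-0.0157, +0.9999)
n_3 = (-0.6706, +0.7418)
n_4 = (-0.9999, +0.0124)
n_5 = (-0.5863, -0.8101)
n_6 = (-0.0145, -0.9999)
  (0,1): δ = 111.60°  ·
  (0,2): δ = 25.82°  ✓
  (0,3): δ = 15.40°  ✓
  (0,4): δ = 62.57°  ·
  (0,5): δ = 117.39°  ·
  (0,6): δ = 152.45°  ·
  (1,2): δ = 94.22°  ·
  (1,3): δ = 53.00°  ·
  (1,4): δ = 5.83°  ✓
  (1,5): δ = 48.99°  ·
  (1,6): δ = 84.05°  ·
  (2,3): δ = 138.78°  ·
  (2,4): δ = 91.61°  ·
  (2,5): δ = 36.79°  ✓
  (2,6): δ = 1.73°  ✓
  (3,4): δ = 132.83°  ·
  (3,5): δ = 78.01°  ·
  (3,6): δ = 42.95°  ·
  (4,5): δ = 125.18°  ·
  (4,6): δ = 90.12°  ·
  (5,6): δ = 144.94°  ·
antipodal pairs: 5

count = 5; pairs: (0,2), (0,3), (1,4), (2,5), (2,6)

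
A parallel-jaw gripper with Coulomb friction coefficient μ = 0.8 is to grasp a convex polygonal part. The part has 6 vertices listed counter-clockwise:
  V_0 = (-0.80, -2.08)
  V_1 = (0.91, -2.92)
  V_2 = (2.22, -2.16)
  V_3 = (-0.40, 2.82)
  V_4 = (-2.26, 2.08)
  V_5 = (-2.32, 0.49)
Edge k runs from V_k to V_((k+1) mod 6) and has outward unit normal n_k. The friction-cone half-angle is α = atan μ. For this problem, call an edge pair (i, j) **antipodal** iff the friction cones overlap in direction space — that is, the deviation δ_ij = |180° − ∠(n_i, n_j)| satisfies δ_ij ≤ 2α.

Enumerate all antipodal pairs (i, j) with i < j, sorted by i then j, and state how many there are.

count = 6; pairs: (0,2), (0,3), (1,3), (1,4), (2,4), (2,5)

α = atan 0.8 = 38.66°;  2α = 77.32°
n_0 = (-0.4409, -0.8976)
n_1 = (+0.5018, -0.8650)
n_2 = (+0.8850, +0.4656)
n_3 = (-0.3697, +0.9292)
n_4 = (-0.9993, +0.0377)
n_5 = (-0.8607, -0.5091)
  (0,1): δ = 123.72°  ·
  (0,2): δ = 36.09°  ✓
  (0,3): δ = 47.86°  ✓
  (0,4): δ = 114.00°  ·
  (0,5): δ = 146.76°  ·
  (1,2): δ = 92.37°  ·
  (1,3): δ = 8.43°  ✓
  (1,4): δ = 57.72°  ✓
  (1,5): δ = 90.48°  ·
  (2,3): δ = 96.05°  ·
  (2,4): δ = 29.91°  ✓
  (2,5): δ = 2.85°  ✓
  (3,4): δ = 113.86°  ·
  (3,5): δ = 81.09°  ·
  (4,5): δ = 147.24°  ·
antipodal pairs: 6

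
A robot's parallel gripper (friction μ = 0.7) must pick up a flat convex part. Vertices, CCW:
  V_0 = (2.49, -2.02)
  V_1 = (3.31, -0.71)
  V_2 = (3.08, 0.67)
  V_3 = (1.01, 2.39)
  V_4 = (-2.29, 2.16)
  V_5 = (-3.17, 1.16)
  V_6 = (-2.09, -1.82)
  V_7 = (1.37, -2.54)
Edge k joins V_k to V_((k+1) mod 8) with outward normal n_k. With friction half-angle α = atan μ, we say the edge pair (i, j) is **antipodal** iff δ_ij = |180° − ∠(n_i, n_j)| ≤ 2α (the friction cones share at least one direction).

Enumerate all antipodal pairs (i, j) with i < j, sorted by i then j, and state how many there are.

count = 13; pairs: (0,3), (0,4), (0,5), (1,4), (1,5), (1,6), (2,5), (2,6), (2,7), (3,6), (3,7), (4,6), (4,7)

α = atan 0.7 = 34.99°;  2α = 69.98°
n_0 = (+0.8476, -0.5306)
n_1 = (+0.9864, +0.1644)
n_2 = (+0.6391, +0.7691)
n_3 = (-0.0695, +0.9976)
n_4 = (-0.7507, +0.6606)
n_5 = (-0.9402, -0.3407)
n_6 = (-0.2037, -0.9790)
n_7 = (+0.4211, -0.9070)
  (0,1): δ = 138.49°  ·
  (0,2): δ = 97.68°  ·
  (0,3): δ = 53.97°  ✓
  (0,4): δ = 9.30°  ✓
  (0,5): δ = 51.97°  ✓
  (0,6): δ = 110.29°  ·
  (0,7): δ = 146.95°  ·
  (1,2): δ = 139.19°  ·
  (1,3): δ = 95.48°  ·
  (1,4): δ = 50.81°  ✓
  (1,5): δ = 10.46°  ✓
  (1,6): δ = 68.78°  ✓
  (1,7): δ = 105.44°  ·
  (2,3): δ = 136.29°  ·
  (2,4): δ = 91.62°  ·
  (2,5): δ = 30.35°  ✓
  (2,6): δ = 27.97°  ✓
  (2,7): δ = 64.63°  ✓
  (3,4): δ = 135.33°  ·
  (3,5): δ = 74.07°  ·
  (3,6): δ = 15.74°  ✓
  (3,7): δ = 20.92°  ✓
  (4,5): δ = 118.73°  ·
  (4,6): δ = 60.41°  ✓
  (4,7): δ = 23.75°  ✓
  (5,6): δ = 121.68°  ·
  (5,7): δ = 85.02°  ·
  (6,7): δ = 143.34°  ·
antipodal pairs: 13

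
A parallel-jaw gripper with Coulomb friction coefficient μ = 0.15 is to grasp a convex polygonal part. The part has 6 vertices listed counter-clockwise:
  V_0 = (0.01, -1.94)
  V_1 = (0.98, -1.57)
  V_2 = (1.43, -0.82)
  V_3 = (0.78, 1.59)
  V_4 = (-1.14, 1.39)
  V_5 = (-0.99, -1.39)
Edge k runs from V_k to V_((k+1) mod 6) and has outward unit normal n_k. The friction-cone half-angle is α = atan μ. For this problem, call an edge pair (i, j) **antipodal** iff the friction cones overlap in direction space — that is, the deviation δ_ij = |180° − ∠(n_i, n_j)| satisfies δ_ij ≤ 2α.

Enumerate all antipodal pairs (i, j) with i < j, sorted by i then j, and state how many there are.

α = atan 0.15 = 8.53°;  2α = 17.06°
n_0 = (+0.3564, -0.9343)
n_1 = (+0.8575, -0.5145)
n_2 = (+0.9655, +0.2604)
n_3 = (-0.1036, +0.9946)
n_4 = (-0.9985, -0.0539)
n_5 = (-0.4819, -0.8762)
  (0,1): δ = 141.84°  ·
  (0,2): δ = 95.78°  ·
  (0,3): δ = 14.93°  ✓
  (0,4): δ = 72.21°  ·
  (0,5): δ = 130.31°  ·
  (1,2): δ = 133.94°  ·
  (1,3): δ = 53.09°  ·
  (1,4): δ = 34.05°  ·
  (1,5): δ = 92.15°  ·
  (2,3): δ = 99.15°  ·
  (2,4): δ = 12.01°  ✓
  (2,5): δ = 46.10°  ·
  (3,4): δ = 92.86°  ·
  (3,5): δ = 34.76°  ·
  (4,5): δ = 121.90°  ·
antipodal pairs: 2

count = 2; pairs: (0,3), (2,4)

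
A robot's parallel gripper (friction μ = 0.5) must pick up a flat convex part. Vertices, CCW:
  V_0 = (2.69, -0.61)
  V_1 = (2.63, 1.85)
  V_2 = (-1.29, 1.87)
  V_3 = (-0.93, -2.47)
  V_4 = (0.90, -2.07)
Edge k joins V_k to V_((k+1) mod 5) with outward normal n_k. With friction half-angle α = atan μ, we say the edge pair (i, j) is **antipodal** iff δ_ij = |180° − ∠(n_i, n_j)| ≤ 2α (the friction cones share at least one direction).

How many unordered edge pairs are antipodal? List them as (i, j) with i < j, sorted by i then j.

count = 3; pairs: (0,2), (1,3), (1,4)

α = atan 0.5 = 26.57°;  2α = 53.13°
n_0 = (+0.9997, +0.0244)
n_1 = (+0.0051, +1.0000)
n_2 = (-0.9966, -0.0827)
n_3 = (+0.2135, -0.9769)
n_4 = (+0.6321, -0.7749)
  (0,1): δ = 91.69°  ·
  (0,2): δ = 3.34°  ✓
  (0,3): δ = 100.93°  ·
  (0,4): δ = 127.80°  ·
  (1,2): δ = 84.97°  ·
  (1,3): δ = 12.62°  ✓
  (1,4): δ = 39.49°  ✓
  (2,3): δ = 82.41°  ·
  (2,4): δ = 55.54°  ·
  (3,4): δ = 153.13°  ·
antipodal pairs: 3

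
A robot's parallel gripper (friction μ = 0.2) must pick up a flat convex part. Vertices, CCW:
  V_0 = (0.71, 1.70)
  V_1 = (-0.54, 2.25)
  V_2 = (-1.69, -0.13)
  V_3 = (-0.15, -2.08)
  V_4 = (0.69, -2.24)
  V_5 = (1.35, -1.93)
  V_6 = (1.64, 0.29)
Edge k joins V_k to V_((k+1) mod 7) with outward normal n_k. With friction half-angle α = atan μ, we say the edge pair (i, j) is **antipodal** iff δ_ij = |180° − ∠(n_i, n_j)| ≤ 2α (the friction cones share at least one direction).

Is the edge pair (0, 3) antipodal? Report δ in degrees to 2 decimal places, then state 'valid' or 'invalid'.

δ = 12.97°, valid

α = atan 0.2 = 11.31°;  2α = 22.62°
edge 0: e_0 = (-1.25, +0.55);  n_0 = (+0.4027, +0.9153)
edge 3: e_3 = (+0.84, -0.16);  n_3 = (-0.1871, -0.9823)
∠(n_0, n_3) = 167.03°
δ = |180° − 167.03°| = 12.97°
12.97° ≤ 2α = 22.62°  →  valid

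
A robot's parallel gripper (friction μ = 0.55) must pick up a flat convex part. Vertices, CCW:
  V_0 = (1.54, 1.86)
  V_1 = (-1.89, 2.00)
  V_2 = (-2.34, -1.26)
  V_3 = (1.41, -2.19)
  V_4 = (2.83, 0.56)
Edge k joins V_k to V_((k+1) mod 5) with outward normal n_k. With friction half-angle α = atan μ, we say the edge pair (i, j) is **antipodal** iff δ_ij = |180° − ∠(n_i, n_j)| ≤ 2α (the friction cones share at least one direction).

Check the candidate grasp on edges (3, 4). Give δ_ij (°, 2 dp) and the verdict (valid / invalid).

δ = 107.91°, invalid

α = atan 0.55 = 28.81°;  2α = 57.62°
edge 3: e_3 = (+1.42, +2.75);  n_3 = (+0.8885, -0.4588)
edge 4: e_4 = (-1.29, +1.30);  n_4 = (+0.7098, +0.7044)
∠(n_3, n_4) = 72.09°
δ = |180° − 72.09°| = 107.91°
107.91° > 2α = 57.62°  →  invalid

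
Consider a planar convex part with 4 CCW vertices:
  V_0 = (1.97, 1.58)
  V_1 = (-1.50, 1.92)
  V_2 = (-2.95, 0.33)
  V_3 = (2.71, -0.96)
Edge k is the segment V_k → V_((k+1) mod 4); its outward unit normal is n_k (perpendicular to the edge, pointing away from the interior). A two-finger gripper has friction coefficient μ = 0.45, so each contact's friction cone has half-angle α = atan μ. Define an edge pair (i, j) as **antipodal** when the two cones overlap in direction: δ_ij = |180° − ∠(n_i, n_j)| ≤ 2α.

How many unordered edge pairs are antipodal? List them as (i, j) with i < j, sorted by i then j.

count = 1; pairs: (0,2)

α = atan 0.45 = 24.23°;  2α = 48.46°
n_0 = (+0.0975, +0.9952)
n_1 = (-0.7389, +0.6738)
n_2 = (-0.2222, -0.9750)
n_3 = (+0.9601, +0.2797)
  (0,1): δ = 126.77°  ·
  (0,2): δ = 7.24°  ✓
  (0,3): δ = 111.84°  ·
  (1,2): δ = 60.48°  ·
  (1,3): δ = 58.61°  ·
  (2,3): δ = 60.92°  ·
antipodal pairs: 1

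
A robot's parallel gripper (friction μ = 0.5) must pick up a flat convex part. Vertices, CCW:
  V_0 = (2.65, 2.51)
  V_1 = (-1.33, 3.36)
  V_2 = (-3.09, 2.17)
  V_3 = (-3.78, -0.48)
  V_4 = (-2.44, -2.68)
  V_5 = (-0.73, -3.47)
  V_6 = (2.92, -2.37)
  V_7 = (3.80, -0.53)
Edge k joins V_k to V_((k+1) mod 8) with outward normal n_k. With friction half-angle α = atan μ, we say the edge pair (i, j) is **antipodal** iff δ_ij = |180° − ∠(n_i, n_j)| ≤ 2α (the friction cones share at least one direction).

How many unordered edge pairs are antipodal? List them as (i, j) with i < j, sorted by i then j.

α = atan 0.5 = 26.57°;  2α = 53.13°
n_0 = (+0.2089, +0.9779)
n_1 = (-0.5601, +0.8284)
n_2 = (-0.9677, +0.2520)
n_3 = (-0.8540, -0.5202)
n_4 = (-0.4194, -0.9078)
n_5 = (+0.2886, -0.9575)
n_6 = (+0.9021, -0.4315)
n_7 = (+0.9353, +0.3538)
  (0,1): δ = 133.88°  ·
  (0,2): δ = 92.54°  ·
  (0,3): δ = 46.60°  ✓
  (0,4): δ = 12.74°  ✓
  (0,5): δ = 28.83°  ✓
  (0,6): δ = 76.50°  ·
  (0,7): δ = 122.78°  ·
  (1,2): δ = 138.66°  ·
  (1,3): δ = 92.72°  ·
  (1,4): δ = 58.86°  ·
  (1,5): δ = 17.29°  ✓
  (1,6): δ = 30.38°  ✓
  (1,7): δ = 76.66°  ·
  (2,3): δ = 134.06°  ·
  (2,4): δ = 100.20°  ·
  (2,5): δ = 58.63°  ·
  (2,6): δ = 10.97°  ✓
  (2,7): δ = 35.32°  ✓
  (3,4): δ = 146.14°  ·
  (3,5): δ = 104.57°  ·
  (3,6): δ = 56.91°  ·
  (3,7): δ = 10.62°  ✓
  (4,5): δ = 138.43°  ·
  (4,6): δ = 90.76°  ·
  (4,7): δ = 44.48°  ✓
  (5,6): δ = 132.33°  ·
  (5,7): δ = 86.05°  ·
  (6,7): δ = 133.72°  ·
antipodal pairs: 9

count = 9; pairs: (0,3), (0,4), (0,5), (1,5), (1,6), (2,6), (2,7), (3,7), (4,7)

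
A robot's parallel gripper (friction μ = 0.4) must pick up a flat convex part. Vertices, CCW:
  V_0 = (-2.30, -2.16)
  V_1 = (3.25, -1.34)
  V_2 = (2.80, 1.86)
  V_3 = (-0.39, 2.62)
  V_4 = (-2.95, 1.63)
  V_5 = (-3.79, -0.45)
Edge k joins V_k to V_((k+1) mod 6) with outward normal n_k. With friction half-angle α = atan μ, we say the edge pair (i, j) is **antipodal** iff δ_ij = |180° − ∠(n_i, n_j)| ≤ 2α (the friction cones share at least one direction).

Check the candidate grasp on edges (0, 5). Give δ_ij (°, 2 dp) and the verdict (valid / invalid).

α = atan 0.4 = 21.80°;  2α = 43.60°
edge 0: e_0 = (+5.55, +0.82);  n_0 = (+0.1462, -0.9893)
edge 5: e_5 = (+1.49, -1.71);  n_5 = (-0.7539, -0.6569)
∠(n_0, n_5) = 57.34°
δ = |180° − 57.34°| = 122.66°
122.66° > 2α = 43.60°  →  invalid

δ = 122.66°, invalid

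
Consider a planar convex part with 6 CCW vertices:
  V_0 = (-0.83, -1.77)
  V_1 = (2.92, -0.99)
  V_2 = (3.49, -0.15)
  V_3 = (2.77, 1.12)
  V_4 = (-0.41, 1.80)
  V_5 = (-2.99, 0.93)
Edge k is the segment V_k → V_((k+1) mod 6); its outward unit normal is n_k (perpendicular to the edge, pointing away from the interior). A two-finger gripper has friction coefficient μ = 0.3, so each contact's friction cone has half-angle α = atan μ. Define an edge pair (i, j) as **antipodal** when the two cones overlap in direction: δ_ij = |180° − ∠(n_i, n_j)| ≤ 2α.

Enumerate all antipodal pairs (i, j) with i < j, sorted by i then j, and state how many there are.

α = atan 0.3 = 16.70°;  2α = 33.40°
n_0 = (+0.2036, -0.9790)
n_1 = (+0.8275, -0.5615)
n_2 = (+0.8699, +0.4932)
n_3 = (+0.2091, +0.9779)
n_4 = (-0.3195, +0.9476)
n_5 = (-0.7809, -0.6247)
  (0,1): δ = 135.91°  ·
  (0,2): δ = 72.20°  ·
  (0,3): δ = 23.82°  ✓
  (0,4): δ = 6.88°  ✓
  (0,5): δ = 116.91°  ·
  (1,2): δ = 116.29°  ·
  (1,3): δ = 67.91°  ·
  (1,4): δ = 37.21°  ·
  (1,5): δ = 72.82°  ·
  (2,3): δ = 131.62°  ·
  (2,4): δ = 100.92°  ·
  (2,5): δ = 9.11°  ✓
  (3,4): δ = 149.30°  ·
  (3,5): δ = 39.27°  ·
  (4,5): δ = 69.97°  ·
antipodal pairs: 3

count = 3; pairs: (0,3), (0,4), (2,5)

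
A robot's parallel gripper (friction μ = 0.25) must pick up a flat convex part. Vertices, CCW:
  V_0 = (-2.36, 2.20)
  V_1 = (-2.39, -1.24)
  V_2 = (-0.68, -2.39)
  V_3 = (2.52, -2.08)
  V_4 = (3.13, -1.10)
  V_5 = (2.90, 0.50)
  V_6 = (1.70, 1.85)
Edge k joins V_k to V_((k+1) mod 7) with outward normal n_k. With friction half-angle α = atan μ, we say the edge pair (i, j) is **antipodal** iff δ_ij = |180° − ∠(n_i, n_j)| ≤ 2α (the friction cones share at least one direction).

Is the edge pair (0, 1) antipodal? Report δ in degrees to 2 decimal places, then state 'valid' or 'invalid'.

α = atan 0.25 = 14.04°;  2α = 28.07°
edge 0: e_0 = (-0.03, -3.44);  n_0 = (-1.0000, +0.0087)
edge 1: e_1 = (+1.71, -1.15);  n_1 = (-0.5581, -0.8298)
∠(n_0, n_1) = 56.58°
δ = |180° − 56.58°| = 123.42°
123.42° > 2α = 28.07°  →  invalid

δ = 123.42°, invalid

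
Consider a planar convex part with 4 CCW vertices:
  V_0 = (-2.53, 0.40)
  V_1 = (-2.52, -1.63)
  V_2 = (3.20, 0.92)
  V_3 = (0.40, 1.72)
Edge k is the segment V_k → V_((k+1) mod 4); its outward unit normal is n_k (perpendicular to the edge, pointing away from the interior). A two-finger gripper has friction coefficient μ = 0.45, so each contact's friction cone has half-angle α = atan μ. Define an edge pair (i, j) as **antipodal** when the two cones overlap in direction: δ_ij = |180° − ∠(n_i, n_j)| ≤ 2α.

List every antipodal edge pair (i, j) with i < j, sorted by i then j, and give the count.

count = 2; pairs: (1,2), (1,3)

α = atan 0.45 = 24.23°;  2α = 48.46°
n_0 = (-1.0000, -0.0049)
n_1 = (+0.4072, -0.9134)
n_2 = (+0.2747, +0.9615)
n_3 = (-0.4108, +0.9117)
  (0,1): δ = 66.25°  ·
  (0,2): δ = 73.77°  ·
  (0,3): δ = 113.97°  ·
  (1,2): δ = 39.97°  ✓
  (1,3): δ = 0.22°  ✓
  (2,3): δ = 139.80°  ·
antipodal pairs: 2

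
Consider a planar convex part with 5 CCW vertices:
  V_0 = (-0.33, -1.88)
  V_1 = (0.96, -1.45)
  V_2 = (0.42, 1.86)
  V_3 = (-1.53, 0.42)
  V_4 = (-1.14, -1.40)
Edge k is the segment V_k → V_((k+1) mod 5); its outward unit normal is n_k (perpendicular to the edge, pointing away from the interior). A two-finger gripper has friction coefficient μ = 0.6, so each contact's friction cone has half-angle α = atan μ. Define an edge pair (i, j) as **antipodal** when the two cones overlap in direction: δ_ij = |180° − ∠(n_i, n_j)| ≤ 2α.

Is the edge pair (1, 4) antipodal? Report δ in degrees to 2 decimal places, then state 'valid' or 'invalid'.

δ = 50.08°, valid

α = atan 0.6 = 30.96°;  2α = 61.93°
edge 1: e_1 = (-0.54, +3.31);  n_1 = (+0.9870, +0.1610)
edge 4: e_4 = (+0.81, -0.48);  n_4 = (-0.5098, -0.8603)
∠(n_1, n_4) = 129.92°
δ = |180° − 129.92°| = 50.08°
50.08° ≤ 2α = 61.93°  →  valid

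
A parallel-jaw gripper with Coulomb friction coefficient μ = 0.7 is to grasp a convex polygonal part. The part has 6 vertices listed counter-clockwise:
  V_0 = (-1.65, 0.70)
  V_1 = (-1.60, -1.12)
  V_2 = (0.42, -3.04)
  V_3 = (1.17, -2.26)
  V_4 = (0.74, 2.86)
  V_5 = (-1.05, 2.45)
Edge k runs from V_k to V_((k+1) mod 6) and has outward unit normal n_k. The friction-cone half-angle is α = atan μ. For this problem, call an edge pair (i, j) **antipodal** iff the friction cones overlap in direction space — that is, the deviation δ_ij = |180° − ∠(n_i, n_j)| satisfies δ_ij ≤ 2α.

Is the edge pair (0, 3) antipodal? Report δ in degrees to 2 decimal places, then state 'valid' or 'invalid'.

δ = 3.23°, valid

α = atan 0.7 = 34.99°;  2α = 69.98°
edge 0: e_0 = (+0.05, -1.82);  n_0 = (-0.9996, -0.0275)
edge 3: e_3 = (-0.43, +5.12);  n_3 = (+0.9965, +0.0837)
∠(n_0, n_3) = 176.77°
δ = |180° − 176.77°| = 3.23°
3.23° ≤ 2α = 69.98°  →  valid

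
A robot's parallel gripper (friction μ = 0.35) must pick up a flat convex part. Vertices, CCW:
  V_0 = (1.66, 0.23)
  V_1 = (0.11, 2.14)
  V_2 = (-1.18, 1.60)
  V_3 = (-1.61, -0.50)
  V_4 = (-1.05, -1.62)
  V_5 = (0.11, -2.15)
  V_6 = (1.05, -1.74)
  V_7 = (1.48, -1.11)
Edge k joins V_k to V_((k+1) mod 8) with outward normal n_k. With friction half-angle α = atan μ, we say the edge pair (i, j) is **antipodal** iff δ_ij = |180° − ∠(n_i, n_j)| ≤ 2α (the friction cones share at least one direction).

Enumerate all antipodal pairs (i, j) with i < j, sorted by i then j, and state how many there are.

count = 7; pairs: (0,3), (0,4), (1,5), (1,6), (2,6), (2,7), (3,7)

α = atan 0.35 = 19.29°;  2α = 38.58°
n_0 = (+0.7765, +0.6301)
n_1 = (-0.3861, +0.9224)
n_2 = (-0.9797, +0.2006)
n_3 = (-0.8944, -0.4472)
n_4 = (-0.4156, -0.9096)
n_5 = (+0.3998, -0.9166)
n_6 = (+0.8259, -0.5637)
n_7 = (+0.9911, -0.1331)
  (0,1): δ = 106.35°  ·
  (0,2): δ = 50.63°  ·
  (0,3): δ = 12.49°  ✓
  (0,4): δ = 26.38°  ✓
  (0,5): δ = 74.51°  ·
  (0,6): δ = 106.62°  ·
  (0,7): δ = 133.29°  ·
  (1,2): δ = 124.29°  ·
  (1,3): δ = 86.15°  ·
  (1,4): δ = 47.27°  ·
  (1,5): δ = 0.85°  ✓
  (1,6): δ = 32.97°  ✓
  (1,7): δ = 59.63°  ·
  (2,3): δ = 141.86°  ·
  (2,4): δ = 102.98°  ·
  (2,5): δ = 54.86°  ·
  (2,6): δ = 22.74°  ✓
  (2,7): δ = 3.92°  ✓
  (3,4): δ = 141.12°  ·
  (3,5): δ = 93.00°  ·
  (3,6): δ = 60.88°  ·
  (3,7): δ = 34.22°  ✓
  (4,5): δ = 131.88°  ·
  (4,6): δ = 99.76°  ·
  (4,7): δ = 73.10°  ·
  (5,6): δ = 147.88°  ·
  (5,7): δ = 121.22°  ·
  (6,7): δ = 153.34°  ·
antipodal pairs: 7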